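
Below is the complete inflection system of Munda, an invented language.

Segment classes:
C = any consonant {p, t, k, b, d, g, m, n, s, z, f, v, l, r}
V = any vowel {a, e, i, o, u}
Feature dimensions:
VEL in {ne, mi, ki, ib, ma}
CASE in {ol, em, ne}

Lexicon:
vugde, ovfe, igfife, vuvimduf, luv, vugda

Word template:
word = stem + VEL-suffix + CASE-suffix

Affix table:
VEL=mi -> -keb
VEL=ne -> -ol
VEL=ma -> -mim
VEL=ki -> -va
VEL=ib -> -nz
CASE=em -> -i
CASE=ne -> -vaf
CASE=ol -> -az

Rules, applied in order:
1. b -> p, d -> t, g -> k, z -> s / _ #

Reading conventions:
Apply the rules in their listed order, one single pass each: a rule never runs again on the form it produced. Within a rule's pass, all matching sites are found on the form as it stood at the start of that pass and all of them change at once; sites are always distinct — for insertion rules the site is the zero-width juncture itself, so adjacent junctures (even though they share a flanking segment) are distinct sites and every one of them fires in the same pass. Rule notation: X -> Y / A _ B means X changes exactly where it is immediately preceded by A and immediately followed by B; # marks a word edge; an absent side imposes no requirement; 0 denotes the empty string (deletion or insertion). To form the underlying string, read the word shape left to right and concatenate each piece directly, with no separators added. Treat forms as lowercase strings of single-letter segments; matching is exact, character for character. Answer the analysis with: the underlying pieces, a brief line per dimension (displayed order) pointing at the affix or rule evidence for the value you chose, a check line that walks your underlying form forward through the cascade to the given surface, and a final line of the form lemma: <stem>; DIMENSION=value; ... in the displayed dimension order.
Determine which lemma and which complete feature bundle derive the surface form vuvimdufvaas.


underlying: vuvimduf-va-az
VEL=ki - signalled by the affix -va
CASE=ol - signalled by the affix -az
check: vuvimdufvaaz -> vuvimdufvaas
lemma: vuvimduf; VEL=ki; CASE=ol


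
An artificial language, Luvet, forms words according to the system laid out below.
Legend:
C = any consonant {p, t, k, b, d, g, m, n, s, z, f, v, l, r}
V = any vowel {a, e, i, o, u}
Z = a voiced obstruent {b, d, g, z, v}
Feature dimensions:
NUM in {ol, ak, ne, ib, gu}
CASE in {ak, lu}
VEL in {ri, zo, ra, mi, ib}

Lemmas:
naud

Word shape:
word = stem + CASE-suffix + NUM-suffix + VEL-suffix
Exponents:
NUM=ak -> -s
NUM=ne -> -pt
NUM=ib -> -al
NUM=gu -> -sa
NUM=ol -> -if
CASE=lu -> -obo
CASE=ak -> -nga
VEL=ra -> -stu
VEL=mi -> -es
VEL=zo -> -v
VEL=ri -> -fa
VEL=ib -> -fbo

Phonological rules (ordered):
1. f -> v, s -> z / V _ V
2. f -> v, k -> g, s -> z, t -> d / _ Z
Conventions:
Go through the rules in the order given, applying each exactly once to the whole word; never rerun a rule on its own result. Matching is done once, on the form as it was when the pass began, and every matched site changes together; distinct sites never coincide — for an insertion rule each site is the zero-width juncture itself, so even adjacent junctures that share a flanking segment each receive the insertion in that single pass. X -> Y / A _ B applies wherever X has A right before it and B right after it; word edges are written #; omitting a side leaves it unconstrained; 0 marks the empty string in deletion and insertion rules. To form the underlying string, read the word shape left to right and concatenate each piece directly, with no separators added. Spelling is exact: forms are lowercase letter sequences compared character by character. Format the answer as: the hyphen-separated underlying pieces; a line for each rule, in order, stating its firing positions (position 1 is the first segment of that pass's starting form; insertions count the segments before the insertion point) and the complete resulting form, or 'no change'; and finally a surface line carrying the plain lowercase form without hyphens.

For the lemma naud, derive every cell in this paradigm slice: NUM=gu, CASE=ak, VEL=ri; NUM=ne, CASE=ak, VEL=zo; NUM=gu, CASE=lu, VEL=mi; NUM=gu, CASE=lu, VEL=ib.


cell NUM=gu, CASE=ak, VEL=ri:
underlying: naud-nga-sa-fa
1. f -> v, s -> z / V _ V: fires at position(s) 8, 10: naudngazava
2. f -> v, k -> g, s -> z, t -> d / _ Z: no change
surface: naudngazava

cell NUM=ne, CASE=ak, VEL=zo:
underlying: naud-nga-pt-v
1. f -> v, s -> z / V _ V: no change
2. f -> v, k -> g, s -> z, t -> d / _ Z: fires at position(s) 9: naudngapdv
surface: naudngapdv

cell NUM=gu, CASE=lu, VEL=mi:
underlying: naud-obo-sa-es
1. f -> v, s -> z / V _ V: fires at position(s) 8: naudobozaes
2. f -> v, k -> g, s -> z, t -> d / _ Z: no change
surface: naudobozaes

cell NUM=gu, CASE=lu, VEL=ib:
underlying: naud-obo-sa-fbo
1. f -> v, s -> z / V _ V: fires at position(s) 8: naudobozafbo
2. f -> v, k -> g, s -> z, t -> d / _ Z: fires at position(s) 10: naudobozavbo
surface: naudobozavbo


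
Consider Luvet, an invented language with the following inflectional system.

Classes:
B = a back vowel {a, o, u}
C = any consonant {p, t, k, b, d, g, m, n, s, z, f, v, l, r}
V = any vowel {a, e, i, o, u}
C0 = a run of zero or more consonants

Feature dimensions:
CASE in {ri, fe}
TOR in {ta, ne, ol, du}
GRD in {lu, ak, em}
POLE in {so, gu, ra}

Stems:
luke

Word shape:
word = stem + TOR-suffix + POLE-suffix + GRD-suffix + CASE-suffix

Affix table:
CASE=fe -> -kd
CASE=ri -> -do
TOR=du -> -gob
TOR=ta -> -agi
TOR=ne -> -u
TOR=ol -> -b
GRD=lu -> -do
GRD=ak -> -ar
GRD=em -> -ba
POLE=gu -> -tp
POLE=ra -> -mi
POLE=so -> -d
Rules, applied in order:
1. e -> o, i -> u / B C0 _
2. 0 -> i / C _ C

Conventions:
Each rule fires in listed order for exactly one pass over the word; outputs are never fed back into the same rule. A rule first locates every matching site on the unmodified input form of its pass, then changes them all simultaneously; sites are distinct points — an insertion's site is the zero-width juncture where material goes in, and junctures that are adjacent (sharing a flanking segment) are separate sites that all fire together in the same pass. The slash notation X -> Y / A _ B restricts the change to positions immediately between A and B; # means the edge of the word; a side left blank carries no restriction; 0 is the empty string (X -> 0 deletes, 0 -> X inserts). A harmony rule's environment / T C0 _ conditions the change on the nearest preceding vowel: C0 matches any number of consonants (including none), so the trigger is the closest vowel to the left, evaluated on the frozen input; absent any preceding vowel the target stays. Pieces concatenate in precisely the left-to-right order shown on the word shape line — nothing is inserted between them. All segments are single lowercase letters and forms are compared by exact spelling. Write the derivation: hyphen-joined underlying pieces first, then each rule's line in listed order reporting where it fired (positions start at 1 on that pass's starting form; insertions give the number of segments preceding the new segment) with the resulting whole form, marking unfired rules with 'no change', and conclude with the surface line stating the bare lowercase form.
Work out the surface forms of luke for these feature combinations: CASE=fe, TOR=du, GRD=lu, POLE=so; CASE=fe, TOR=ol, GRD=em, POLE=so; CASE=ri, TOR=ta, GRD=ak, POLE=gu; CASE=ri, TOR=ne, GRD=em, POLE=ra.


cell CASE=fe, TOR=du, GRD=lu, POLE=so:
underlying: luke-gob-d-do-kd
1. e -> o, i -> u / B C0 _: fires at position(s) 4: lukogobddokd
2. 0 -> i / C _ C: inserts after position(s) 7, 8, 11: lukogobididokid
surface: lukogobididokid

cell CASE=fe, TOR=ol, GRD=em, POLE=so:
underlying: luke-b-d-ba-kd
1. e -> o, i -> u / B C0 _: fires at position(s) 4: lukobdbakd
2. 0 -> i / C _ C: inserts after position(s) 5, 6, 9: lukobidibakid
surface: lukobidibakid

cell CASE=ri, TOR=ta, GRD=ak, POLE=gu:
underlying: luke-agi-tp-ar-do
1. e -> o, i -> u / B C0 _: fires at position(s) 4, 7: lukoagutpardo
2. 0 -> i / C _ C: inserts after position(s) 8, 11: lukoagutiparido
surface: lukoagutiparido

cell CASE=ri, TOR=ne, GRD=em, POLE=ra:
underlying: luke-u-mi-ba-do
1. e -> o, i -> u / B C0 _: fires at position(s) 4, 7: lukoumubado
2. 0 -> i / C _ C: no change
surface: lukoumubado


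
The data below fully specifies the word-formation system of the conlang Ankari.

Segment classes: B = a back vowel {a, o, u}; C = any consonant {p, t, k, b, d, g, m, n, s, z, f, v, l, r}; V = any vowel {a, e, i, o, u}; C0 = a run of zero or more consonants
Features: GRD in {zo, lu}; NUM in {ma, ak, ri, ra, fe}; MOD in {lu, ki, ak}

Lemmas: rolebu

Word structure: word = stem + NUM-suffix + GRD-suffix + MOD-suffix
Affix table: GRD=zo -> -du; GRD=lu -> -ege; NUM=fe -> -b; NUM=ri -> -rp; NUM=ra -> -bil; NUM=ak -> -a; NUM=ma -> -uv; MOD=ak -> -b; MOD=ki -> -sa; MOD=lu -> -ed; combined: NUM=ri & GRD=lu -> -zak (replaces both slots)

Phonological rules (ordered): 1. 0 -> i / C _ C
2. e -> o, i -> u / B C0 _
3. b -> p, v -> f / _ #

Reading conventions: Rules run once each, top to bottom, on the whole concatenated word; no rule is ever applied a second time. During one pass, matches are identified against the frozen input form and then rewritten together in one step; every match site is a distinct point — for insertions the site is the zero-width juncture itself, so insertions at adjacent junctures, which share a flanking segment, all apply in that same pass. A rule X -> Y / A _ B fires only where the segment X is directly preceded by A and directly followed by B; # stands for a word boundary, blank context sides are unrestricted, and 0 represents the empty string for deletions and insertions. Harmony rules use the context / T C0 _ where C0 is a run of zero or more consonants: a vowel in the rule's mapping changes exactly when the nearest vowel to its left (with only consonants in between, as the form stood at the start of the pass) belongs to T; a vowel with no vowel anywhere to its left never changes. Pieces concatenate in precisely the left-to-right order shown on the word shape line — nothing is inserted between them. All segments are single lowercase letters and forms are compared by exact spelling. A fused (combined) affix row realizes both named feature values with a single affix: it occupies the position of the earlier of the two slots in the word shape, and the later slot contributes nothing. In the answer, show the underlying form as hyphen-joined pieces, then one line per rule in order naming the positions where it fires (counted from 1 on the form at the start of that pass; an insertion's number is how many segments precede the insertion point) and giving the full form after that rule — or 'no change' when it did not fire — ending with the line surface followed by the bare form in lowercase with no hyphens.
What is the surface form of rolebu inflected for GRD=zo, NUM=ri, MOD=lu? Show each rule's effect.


underlying: rolebu-rp-du-ed
1. 0 -> i / C _ C: inserts after position(s) 7, 8: roleburipidued
2. e -> o, i -> u / B C0 _: fires at position(s) 4, 8, 13: roloburupiduod
3. b -> p, v -> f / _ #: no change
surface: roloburupiduod


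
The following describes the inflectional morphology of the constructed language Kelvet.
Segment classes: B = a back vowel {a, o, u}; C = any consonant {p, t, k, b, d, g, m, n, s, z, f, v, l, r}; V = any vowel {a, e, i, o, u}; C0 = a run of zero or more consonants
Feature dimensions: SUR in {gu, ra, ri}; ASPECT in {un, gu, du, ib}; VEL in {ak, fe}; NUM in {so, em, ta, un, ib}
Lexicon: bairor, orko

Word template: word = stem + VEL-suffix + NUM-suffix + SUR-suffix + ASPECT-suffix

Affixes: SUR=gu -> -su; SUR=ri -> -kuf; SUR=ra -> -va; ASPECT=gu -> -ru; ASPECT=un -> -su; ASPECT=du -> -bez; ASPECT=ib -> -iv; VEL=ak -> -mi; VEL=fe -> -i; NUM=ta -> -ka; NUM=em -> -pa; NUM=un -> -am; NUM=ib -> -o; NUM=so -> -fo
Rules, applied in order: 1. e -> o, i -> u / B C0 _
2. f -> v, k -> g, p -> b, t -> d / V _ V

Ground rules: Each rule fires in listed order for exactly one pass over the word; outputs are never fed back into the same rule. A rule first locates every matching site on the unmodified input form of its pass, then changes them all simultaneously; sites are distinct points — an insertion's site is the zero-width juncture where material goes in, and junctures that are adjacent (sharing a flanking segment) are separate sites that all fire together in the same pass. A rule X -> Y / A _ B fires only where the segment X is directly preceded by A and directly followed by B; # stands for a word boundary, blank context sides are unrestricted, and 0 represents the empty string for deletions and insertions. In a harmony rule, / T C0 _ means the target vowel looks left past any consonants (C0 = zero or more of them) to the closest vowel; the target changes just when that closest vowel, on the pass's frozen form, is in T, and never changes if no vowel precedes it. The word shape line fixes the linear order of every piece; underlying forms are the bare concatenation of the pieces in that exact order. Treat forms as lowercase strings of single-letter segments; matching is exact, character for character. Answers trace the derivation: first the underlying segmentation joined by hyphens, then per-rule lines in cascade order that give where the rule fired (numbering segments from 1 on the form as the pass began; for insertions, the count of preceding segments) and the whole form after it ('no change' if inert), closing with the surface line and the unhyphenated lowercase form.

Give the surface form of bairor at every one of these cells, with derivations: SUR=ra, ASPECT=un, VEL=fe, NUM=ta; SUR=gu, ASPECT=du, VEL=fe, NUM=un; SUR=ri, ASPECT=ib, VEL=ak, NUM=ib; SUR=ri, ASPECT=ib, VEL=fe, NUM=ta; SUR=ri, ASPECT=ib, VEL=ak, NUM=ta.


cell SUR=ra, ASPECT=un, VEL=fe, NUM=ta:
underlying: bairor-i-ka-va-su
1. e -> o, i -> u / B C0 _: fires at position(s) 3, 7: baurorukavasu
2. f -> v, k -> g, p -> b, t -> d / V _ V: fires at position(s) 8: baurorugavasu
surface: baurorugavasu

cell SUR=gu, ASPECT=du, VEL=fe, NUM=un:
underlying: bairor-i-am-su-bez
1. e -> o, i -> u / B C0 _: fires at position(s) 3, 7, 13: bauroruamsuboz
2. f -> v, k -> g, p -> b, t -> d / V _ V: no change
surface: bauroruamsuboz

cell SUR=ri, ASPECT=ib, VEL=ak, NUM=ib:
underlying: bairor-mi-o-kuf-iv
1. e -> o, i -> u / B C0 _: fires at position(s) 3, 8, 13: baurormuokufuv
2. f -> v, k -> g, p -> b, t -> d / V _ V: fires at position(s) 10, 12: baurormuoguvuv
surface: baurormuoguvuv

cell SUR=ri, ASPECT=ib, VEL=fe, NUM=ta:
underlying: bairor-i-ka-kuf-iv
1. e -> o, i -> u / B C0 _: fires at position(s) 3, 7, 13: baurorukakufuv
2. f -> v, k -> g, p -> b, t -> d / V _ V: fires at position(s) 8, 10, 12: baurorugaguvuv
surface: baurorugaguvuv

cell SUR=ri, ASPECT=ib, VEL=ak, NUM=ta:
underlying: bairor-mi-ka-kuf-iv
1. e -> o, i -> u / B C0 _: fires at position(s) 3, 8, 14: baurormukakufuv
2. f -> v, k -> g, p -> b, t -> d / V _ V: fires at position(s) 9, 11, 13: baurormugaguvuv
surface: baurormugaguvuv


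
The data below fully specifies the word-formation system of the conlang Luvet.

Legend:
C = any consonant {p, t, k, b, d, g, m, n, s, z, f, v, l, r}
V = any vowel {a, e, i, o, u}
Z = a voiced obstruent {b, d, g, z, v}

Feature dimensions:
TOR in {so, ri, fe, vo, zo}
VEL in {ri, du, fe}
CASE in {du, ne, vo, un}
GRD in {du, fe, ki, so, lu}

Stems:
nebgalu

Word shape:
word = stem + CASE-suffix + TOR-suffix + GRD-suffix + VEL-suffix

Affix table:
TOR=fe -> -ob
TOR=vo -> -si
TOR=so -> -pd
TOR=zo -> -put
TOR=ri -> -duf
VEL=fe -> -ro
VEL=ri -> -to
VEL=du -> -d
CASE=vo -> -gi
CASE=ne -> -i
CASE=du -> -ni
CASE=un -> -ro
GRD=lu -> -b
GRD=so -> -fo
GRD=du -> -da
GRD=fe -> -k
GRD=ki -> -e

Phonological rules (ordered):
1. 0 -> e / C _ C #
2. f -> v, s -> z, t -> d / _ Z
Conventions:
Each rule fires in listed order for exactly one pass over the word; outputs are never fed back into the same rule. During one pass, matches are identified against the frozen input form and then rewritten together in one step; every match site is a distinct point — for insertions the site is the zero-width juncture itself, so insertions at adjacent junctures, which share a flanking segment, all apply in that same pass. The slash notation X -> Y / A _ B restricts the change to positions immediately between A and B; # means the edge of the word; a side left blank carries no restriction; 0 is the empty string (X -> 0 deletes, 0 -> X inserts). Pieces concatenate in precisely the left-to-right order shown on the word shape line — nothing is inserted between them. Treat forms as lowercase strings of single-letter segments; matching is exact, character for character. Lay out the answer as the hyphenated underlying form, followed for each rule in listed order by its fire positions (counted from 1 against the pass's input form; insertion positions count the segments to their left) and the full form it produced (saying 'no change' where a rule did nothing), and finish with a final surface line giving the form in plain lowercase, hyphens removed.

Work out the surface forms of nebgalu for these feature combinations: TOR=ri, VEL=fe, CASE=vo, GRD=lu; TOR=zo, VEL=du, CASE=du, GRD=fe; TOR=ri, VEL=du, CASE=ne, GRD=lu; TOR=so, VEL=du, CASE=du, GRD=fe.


cell TOR=ri, VEL=fe, CASE=vo, GRD=lu:
underlying: nebgalu-gi-duf-b-ro
1. 0 -> e / C _ C #: no change
2. f -> v, s -> z, t -> d / _ Z: fires at position(s) 12: nebgalugiduvbro
surface: nebgalugiduvbro

cell TOR=zo, VEL=du, CASE=du, GRD=fe:
underlying: nebgalu-ni-put-k-d
1. 0 -> e / C _ C #: inserts after position(s) 13: nebgaluniputked
2. f -> v, s -> z, t -> d / _ Z: no change
surface: nebgaluniputked

cell TOR=ri, VEL=du, CASE=ne, GRD=lu:
underlying: nebgalu-i-duf-b-d
1. 0 -> e / C _ C #: inserts after position(s) 12: nebgaluidufbed
2. f -> v, s -> z, t -> d / _ Z: fires at position(s) 11: nebgaluiduvbed
surface: nebgaluiduvbed

cell TOR=so, VEL=du, CASE=du, GRD=fe:
underlying: nebgalu-ni-pd-k-d
1. 0 -> e / C _ C #: inserts after position(s) 12: nebgalunipdked
2. f -> v, s -> z, t -> d / _ Z: no change
surface: nebgalunipdked


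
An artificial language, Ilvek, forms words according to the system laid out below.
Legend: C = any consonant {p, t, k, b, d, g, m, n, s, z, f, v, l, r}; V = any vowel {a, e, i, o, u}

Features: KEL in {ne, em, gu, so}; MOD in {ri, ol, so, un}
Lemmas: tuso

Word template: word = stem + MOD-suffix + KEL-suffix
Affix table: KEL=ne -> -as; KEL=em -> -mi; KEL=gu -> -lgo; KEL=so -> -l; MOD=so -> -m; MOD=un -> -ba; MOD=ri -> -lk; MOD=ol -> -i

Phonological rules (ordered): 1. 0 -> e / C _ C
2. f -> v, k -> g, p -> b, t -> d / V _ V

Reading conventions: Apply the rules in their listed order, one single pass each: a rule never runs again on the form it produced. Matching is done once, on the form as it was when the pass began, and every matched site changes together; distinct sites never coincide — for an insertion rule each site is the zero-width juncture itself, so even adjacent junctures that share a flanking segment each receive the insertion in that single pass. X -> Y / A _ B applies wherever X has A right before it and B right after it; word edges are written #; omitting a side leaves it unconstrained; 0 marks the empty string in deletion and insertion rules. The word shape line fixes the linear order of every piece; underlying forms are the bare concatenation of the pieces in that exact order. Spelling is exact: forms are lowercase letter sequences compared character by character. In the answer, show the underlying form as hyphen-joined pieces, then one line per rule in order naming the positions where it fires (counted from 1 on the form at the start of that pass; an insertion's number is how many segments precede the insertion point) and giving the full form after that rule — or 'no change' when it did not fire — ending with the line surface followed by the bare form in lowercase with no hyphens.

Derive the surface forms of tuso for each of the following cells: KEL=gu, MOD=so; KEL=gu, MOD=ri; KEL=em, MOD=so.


cell KEL=gu, MOD=so:
underlying: tuso-m-lgo
1. 0 -> e / C _ C: inserts after position(s) 5, 6: tusomelego
2. f -> v, k -> g, p -> b, t -> d / V _ V: no change
surface: tusomelego

cell KEL=gu, MOD=ri:
underlying: tuso-lk-lgo
1. 0 -> e / C _ C: inserts after position(s) 5, 6, 7: tusolekelego
2. f -> v, k -> g, p -> b, t -> d / V _ V: fires at position(s) 7: tusolegelego
surface: tusolegelego

cell KEL=em, MOD=so:
underlying: tuso-m-mi
1. 0 -> e / C _ C: inserts after position(s) 5: tusomemi
2. f -> v, k -> g, p -> b, t -> d / V _ V: no change
surface: tusomemi


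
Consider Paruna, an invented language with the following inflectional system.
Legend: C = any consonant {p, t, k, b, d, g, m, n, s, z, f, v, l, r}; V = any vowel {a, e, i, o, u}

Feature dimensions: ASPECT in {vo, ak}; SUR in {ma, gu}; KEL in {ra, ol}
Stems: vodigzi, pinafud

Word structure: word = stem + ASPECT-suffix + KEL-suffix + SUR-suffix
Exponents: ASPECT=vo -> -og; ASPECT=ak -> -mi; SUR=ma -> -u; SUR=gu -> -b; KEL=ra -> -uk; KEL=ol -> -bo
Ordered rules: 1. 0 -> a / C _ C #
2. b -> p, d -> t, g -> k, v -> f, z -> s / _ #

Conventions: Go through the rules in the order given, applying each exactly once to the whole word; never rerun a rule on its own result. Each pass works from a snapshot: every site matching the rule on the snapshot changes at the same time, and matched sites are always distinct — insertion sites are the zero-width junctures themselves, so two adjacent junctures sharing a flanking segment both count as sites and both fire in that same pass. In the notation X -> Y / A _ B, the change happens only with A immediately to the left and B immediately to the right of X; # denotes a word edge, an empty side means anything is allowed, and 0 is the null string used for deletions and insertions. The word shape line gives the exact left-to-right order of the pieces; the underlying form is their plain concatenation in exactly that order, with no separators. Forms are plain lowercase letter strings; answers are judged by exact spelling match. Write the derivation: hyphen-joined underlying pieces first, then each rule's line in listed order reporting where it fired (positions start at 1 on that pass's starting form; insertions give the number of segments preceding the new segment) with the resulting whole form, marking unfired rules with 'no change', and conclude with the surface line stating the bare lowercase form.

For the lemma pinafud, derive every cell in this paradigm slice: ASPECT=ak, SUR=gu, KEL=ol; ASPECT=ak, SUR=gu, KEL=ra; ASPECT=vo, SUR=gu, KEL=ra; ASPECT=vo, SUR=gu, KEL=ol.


cell ASPECT=ak, SUR=gu, KEL=ol:
underlying: pinafud-mi-bo-b
1. 0 -> a / C _ C #: no change
2. b -> p, d -> t, g -> k, v -> f, z -> s / _ #: fires at position(s) 12: pinafudmibop
surface: pinafudmibop

cell ASPECT=ak, SUR=gu, KEL=ra:
underlying: pinafud-mi-uk-b
1. 0 -> a / C _ C #: inserts after position(s) 11: pinafudmiukab
2. b -> p, d -> t, g -> k, v -> f, z -> s / _ #: fires at position(s) 13: pinafudmiukap
surface: pinafudmiukap

cell ASPECT=vo, SUR=gu, KEL=ra:
underlying: pinafud-og-uk-b
1. 0 -> a / C _ C #: inserts after position(s) 11: pinafudogukab
2. b -> p, d -> t, g -> k, v -> f, z -> s / _ #: fires at position(s) 13: pinafudogukap
surface: pinafudogukap

cell ASPECT=vo, SUR=gu, KEL=ol:
underlying: pinafud-og-bo-b
1. 0 -> a / C _ C #: no change
2. b -> p, d -> t, g -> k, v -> f, z -> s / _ #: fires at position(s) 12: pinafudogbop
surface: pinafudogbop


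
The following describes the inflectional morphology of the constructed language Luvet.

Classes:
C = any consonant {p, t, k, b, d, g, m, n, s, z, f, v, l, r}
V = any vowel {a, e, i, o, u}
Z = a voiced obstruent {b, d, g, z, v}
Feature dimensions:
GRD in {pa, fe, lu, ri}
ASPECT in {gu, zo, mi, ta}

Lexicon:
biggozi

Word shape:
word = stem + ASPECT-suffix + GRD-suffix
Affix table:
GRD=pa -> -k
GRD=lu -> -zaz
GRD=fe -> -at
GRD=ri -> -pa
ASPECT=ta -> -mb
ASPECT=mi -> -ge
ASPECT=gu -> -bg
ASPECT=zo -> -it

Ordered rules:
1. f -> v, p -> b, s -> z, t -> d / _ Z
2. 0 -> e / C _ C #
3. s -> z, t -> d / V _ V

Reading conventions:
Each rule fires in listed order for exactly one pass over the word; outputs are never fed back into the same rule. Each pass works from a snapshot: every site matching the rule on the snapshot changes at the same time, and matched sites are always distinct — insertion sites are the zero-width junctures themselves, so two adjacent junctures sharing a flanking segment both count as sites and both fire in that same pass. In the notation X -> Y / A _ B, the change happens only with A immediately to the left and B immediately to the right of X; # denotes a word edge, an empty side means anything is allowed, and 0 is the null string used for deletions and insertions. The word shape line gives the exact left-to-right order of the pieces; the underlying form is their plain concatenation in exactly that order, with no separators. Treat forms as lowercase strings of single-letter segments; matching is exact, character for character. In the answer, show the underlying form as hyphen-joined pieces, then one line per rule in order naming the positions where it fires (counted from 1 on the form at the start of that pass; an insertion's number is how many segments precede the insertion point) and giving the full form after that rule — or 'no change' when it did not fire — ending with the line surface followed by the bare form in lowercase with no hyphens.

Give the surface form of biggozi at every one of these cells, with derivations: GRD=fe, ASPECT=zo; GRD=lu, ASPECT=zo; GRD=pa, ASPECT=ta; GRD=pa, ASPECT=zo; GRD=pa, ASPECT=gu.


cell GRD=fe, ASPECT=zo:
underlying: biggozi-it-at
1. f -> v, p -> b, s -> z, t -> d / _ Z: no change
2. 0 -> e / C _ C #: no change
3. s -> z, t -> d / V _ V: fires at position(s) 9: biggoziidat
surface: biggoziidat

cell GRD=lu, ASPECT=zo:
underlying: biggozi-it-zaz
1. f -> v, p -> b, s -> z, t -> d / _ Z: fires at position(s) 9: biggoziidzaz
2. 0 -> e / C _ C #: no change
3. s -> z, t -> d / V _ V: no change
surface: biggoziidzaz

cell GRD=pa, ASPECT=ta:
underlying: biggozi-mb-k
1. f -> v, p -> b, s -> z, t -> d / _ Z: no change
2. 0 -> e / C _ C #: inserts after position(s) 9: biggozimbek
3. s -> z, t -> d / V _ V: no change
surface: biggozimbek

cell GRD=pa, ASPECT=zo:
underlying: biggozi-it-k
1. f -> v, p -> b, s -> z, t -> d / _ Z: no change
2. 0 -> e / C _ C #: inserts after position(s) 9: biggoziitek
3. s -> z, t -> d / V _ V: fires at position(s) 9: biggoziidek
surface: biggoziidek

cell GRD=pa, ASPECT=gu:
underlying: biggozi-bg-k
1. f -> v, p -> b, s -> z, t -> d / _ Z: no change
2. 0 -> e / C _ C #: inserts after position(s) 9: biggozibgek
3. s -> z, t -> d / V _ V: no change
surface: biggozibgek


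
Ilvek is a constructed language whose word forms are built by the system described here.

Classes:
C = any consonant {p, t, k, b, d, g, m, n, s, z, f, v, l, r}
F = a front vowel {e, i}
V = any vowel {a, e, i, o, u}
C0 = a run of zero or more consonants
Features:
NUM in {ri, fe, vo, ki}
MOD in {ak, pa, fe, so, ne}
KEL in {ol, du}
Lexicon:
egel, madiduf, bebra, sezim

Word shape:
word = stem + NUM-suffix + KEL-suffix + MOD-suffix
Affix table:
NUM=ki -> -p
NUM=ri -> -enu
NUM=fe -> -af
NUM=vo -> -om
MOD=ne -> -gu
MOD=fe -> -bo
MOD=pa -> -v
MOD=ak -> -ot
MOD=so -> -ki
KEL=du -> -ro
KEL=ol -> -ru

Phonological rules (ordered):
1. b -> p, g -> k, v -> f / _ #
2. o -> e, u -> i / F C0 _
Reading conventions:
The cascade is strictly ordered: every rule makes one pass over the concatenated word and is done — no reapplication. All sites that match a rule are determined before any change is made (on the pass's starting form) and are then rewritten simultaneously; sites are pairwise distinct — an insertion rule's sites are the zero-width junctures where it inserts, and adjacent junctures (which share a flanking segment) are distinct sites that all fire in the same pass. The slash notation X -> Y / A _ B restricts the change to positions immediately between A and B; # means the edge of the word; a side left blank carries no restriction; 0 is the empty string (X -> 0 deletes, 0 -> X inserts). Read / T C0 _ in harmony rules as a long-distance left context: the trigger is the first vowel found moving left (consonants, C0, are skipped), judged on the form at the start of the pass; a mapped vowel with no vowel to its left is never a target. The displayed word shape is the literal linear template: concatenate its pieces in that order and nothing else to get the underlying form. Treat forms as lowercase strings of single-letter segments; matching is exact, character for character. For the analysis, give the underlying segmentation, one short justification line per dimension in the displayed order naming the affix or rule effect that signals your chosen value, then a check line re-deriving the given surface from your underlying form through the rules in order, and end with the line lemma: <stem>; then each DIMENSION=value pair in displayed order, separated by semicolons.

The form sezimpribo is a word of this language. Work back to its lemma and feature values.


underlying: sezim-p-ru-bo
NUM=ki - signalled by the affix -p
MOD=fe - signalled by the affix -bo
KEL=ol - signalled by the affix -ru
check: sezimprubo -> sezimprubo -> sezimpribo
lemma: sezim; NUM=ki; MOD=fe; KEL=ol


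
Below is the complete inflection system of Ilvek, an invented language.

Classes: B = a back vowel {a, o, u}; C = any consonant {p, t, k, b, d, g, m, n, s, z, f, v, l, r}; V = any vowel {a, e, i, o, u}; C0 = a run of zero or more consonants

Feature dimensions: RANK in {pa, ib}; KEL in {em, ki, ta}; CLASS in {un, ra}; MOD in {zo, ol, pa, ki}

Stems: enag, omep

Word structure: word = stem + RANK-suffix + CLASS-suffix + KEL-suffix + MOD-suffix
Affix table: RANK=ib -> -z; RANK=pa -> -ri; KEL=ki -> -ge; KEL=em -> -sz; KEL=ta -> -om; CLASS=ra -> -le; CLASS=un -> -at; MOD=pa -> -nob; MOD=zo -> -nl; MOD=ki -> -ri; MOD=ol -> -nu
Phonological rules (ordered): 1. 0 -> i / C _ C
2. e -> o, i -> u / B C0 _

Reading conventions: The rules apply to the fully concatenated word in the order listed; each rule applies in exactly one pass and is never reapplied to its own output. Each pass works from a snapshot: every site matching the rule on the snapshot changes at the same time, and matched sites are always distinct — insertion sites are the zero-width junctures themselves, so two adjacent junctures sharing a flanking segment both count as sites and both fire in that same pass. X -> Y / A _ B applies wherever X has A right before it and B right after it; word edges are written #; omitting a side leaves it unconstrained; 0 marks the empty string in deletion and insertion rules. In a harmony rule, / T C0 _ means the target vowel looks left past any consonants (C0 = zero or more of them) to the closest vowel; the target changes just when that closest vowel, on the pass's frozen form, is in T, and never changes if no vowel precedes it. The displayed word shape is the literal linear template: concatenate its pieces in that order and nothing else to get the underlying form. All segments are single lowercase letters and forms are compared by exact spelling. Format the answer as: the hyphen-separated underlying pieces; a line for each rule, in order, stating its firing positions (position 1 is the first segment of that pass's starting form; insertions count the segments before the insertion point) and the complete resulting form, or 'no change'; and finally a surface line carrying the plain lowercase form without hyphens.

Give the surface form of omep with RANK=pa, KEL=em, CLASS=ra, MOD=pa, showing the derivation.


underlying: omep-ri-le-sz-nob
1. 0 -> i / C _ C: inserts after position(s) 4, 9, 10: omepirilesizinob
2. e -> o, i -> u / B C0 _: fires at position(s) 3: omopirilesizinob
surface: omopirilesizinob


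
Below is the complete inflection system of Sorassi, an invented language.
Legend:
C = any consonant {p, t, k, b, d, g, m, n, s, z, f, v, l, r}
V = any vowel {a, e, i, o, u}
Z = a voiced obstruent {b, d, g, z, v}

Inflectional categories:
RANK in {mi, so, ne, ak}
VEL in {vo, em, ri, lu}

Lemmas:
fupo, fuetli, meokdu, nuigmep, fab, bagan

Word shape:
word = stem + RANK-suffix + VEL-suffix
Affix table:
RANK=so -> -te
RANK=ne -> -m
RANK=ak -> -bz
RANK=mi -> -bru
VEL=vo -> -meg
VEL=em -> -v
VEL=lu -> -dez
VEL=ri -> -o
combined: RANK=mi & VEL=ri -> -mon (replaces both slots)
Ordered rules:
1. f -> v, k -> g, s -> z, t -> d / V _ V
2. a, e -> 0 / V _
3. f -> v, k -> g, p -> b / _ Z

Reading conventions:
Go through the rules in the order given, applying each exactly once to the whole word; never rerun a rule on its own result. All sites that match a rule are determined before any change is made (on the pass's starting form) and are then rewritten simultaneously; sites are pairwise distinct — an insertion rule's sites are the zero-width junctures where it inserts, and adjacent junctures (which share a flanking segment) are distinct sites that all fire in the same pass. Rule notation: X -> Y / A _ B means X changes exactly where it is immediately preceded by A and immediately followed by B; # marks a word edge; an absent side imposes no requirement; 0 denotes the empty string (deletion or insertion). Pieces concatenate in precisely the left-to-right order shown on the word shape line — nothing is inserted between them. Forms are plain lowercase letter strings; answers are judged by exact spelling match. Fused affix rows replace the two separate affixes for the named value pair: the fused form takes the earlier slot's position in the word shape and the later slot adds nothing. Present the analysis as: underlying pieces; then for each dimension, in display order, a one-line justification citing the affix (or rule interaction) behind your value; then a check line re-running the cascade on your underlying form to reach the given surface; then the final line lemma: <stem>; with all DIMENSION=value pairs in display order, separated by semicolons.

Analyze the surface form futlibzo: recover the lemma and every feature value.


underlying: fuetli-bz-o
RANK=ak - signalled by the affix -bz
VEL=ri - signalled by the affix -o
check: fuetlibzo -> fuetlibzo -> futlibzo -> futlibzo
lemma: fuetli; RANK=ak; VEL=ri


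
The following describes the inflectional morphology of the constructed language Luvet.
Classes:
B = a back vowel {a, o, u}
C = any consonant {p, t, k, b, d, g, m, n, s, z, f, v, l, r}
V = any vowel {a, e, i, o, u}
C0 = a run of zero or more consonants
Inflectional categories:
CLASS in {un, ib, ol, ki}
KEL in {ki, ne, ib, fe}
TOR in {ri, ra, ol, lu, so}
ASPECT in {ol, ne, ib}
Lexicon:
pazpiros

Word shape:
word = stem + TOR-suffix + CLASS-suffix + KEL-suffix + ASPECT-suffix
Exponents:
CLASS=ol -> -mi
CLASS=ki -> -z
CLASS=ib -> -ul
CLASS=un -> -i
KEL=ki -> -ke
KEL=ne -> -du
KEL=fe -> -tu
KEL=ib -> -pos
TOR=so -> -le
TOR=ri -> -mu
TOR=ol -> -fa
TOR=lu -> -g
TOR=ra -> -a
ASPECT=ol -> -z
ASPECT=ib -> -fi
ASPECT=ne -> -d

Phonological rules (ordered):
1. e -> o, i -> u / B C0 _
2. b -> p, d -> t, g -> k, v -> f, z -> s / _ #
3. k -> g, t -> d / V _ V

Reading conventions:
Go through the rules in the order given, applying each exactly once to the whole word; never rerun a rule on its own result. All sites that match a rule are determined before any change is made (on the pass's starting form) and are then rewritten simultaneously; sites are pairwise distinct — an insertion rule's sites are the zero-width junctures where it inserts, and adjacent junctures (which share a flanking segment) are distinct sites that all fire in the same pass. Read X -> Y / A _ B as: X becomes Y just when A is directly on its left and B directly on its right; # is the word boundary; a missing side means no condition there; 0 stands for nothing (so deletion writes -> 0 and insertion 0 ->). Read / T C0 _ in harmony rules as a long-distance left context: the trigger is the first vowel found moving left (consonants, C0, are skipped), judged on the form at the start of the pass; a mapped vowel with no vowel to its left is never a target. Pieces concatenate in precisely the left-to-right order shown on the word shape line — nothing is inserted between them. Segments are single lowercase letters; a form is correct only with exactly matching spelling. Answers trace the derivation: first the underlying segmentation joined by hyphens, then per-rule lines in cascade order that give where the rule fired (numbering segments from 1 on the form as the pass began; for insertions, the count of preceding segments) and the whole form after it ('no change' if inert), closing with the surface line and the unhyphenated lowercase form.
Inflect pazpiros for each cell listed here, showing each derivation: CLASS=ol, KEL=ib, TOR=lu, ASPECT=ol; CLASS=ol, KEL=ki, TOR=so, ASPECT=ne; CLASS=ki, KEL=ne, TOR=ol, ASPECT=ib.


cell CLASS=ol, KEL=ib, TOR=lu, ASPECT=ol:
underlying: pazpiros-g-mi-pos-z
1. e -> o, i -> u / B C0 _: fires at position(s) 5, 11: pazpurosgmuposz
2. b -> p, d -> t, g -> k, v -> f, z -> s / _ #: fires at position(s) 15: pazpurosgmuposs
3. k -> g, t -> d / V _ V: no change
surface: pazpurosgmuposs

cell CLASS=ol, KEL=ki, TOR=so, ASPECT=ne:
underlying: pazpiros-le-mi-ke-d
1. e -> o, i -> u / B C0 _: fires at position(s) 5, 10: pazpuroslomiked
2. b -> p, d -> t, g -> k, v -> f, z -> s / _ #: fires at position(s) 15: pazpuroslomiket
3. k -> g, t -> d / V _ V: fires at position(s) 13: pazpuroslomiget
surface: pazpuroslomiget

cell CLASS=ki, KEL=ne, TOR=ol, ASPECT=ib:
underlying: pazpiros-fa-z-du-fi
1. e -> o, i -> u / B C0 _: fires at position(s) 5, 15: pazpurosfazdufu
2. b -> p, d -> t, g -> k, v -> f, z -> s / _ #: no change
3. k -> g, t -> d / V _ V: no change
surface: pazpurosfazdufu


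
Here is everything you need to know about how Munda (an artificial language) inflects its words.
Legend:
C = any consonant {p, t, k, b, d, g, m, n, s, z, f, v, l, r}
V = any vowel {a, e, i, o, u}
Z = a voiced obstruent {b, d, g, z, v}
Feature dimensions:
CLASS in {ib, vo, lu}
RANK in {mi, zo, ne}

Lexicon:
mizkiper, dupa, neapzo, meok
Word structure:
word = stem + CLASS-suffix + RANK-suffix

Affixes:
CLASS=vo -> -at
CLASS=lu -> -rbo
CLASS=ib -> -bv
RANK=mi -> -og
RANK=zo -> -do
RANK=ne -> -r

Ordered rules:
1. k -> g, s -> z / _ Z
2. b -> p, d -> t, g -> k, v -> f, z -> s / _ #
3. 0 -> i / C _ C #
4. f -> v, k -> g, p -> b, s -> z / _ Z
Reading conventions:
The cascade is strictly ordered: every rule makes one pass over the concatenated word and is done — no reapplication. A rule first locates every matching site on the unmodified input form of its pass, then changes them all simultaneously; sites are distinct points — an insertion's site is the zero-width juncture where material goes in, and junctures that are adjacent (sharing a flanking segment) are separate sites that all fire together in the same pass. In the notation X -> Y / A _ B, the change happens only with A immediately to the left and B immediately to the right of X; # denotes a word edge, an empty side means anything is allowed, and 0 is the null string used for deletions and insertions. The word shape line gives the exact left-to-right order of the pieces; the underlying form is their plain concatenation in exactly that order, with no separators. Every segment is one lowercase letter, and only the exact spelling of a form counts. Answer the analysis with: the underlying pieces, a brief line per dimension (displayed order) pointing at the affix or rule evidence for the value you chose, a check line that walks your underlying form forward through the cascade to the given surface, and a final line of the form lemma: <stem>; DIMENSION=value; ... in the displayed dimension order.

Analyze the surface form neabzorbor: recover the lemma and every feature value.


underlying: neapzo-rbo-r
CLASS=lu - signalled by the affix -rbo
RANK=ne - signalled by the affix -r
check: neapzorbor -> neapzorbor -> neapzorbor -> neapzorbor -> neabzorbor
lemma: neapzo; CLASS=lu; RANK=ne


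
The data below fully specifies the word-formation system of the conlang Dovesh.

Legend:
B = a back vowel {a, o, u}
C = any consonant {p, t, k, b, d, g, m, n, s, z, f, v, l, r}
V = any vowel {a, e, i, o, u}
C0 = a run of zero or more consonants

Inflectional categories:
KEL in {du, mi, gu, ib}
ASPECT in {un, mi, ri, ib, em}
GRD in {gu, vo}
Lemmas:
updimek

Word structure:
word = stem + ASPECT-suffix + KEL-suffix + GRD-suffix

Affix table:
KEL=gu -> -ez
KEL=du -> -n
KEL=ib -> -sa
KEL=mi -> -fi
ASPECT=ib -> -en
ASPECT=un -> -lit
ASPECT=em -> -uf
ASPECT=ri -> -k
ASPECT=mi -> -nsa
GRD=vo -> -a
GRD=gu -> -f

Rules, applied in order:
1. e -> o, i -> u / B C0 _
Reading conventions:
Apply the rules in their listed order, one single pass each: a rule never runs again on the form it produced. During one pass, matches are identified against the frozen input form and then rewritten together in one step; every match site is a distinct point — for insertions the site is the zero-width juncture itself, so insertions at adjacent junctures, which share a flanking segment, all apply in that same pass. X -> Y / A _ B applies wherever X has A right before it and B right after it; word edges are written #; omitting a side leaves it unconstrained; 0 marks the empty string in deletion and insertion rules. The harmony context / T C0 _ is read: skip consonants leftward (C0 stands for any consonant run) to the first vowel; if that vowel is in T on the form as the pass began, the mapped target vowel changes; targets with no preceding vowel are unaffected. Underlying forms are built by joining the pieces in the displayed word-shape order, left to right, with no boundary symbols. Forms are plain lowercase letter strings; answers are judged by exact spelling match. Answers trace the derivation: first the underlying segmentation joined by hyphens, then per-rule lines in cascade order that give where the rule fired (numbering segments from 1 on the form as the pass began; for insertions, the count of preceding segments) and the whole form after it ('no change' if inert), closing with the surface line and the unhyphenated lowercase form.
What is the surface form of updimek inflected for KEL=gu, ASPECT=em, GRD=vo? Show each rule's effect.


underlying: updimek-uf-ez-a
1. e -> o, i -> u / B C0 _: fires at position(s) 4, 10: updumekufoza
surface: updumekufoza
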